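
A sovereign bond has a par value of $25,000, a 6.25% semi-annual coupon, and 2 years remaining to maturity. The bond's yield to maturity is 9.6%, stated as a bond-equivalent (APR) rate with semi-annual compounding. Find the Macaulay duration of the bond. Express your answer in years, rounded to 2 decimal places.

Periodic yield y = 0.048. Discount each cash flow and weight by its period:
  t   CF        PV=CF/(1+0.048)^t    t·PV
  1       781.25       745.4676       745.4676
  2       781.25       711.3240     1,422.6480
  3       781.25       678.7443     2,036.2328
  4    25,781.25    21,372.6729    85,490.6917
  Σ                 23,508.2088    89,695.0401
Price P = Σ PV = 23,508.2088.
Macaulay duration = Σ(t·PV) / P = 89,695.0401 / 23,508.2088 = 3.81548 half-year periods.
In years: 3.81548 / 2 = 1.90774 years.

1.91 years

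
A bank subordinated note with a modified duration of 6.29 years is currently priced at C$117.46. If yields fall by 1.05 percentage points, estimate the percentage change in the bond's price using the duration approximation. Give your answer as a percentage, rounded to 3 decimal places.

Duration approximation: ΔP/P ≈ -D_mod · Δy = -6.29 × (-0.0105) = +0.066045.
As a percentage: +6.6045%.

+6.605%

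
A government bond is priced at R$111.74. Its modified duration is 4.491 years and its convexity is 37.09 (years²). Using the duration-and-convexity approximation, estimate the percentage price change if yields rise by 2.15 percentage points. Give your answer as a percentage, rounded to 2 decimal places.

-8.80%

Duration effect: -D_mod·Δy = -4.491 × (+0.0215) = -0.0965565
Convexity effect: ½·C·(Δy)² = 0.5 × 37.09 × (0.0215)² = +0.00857242625
ΔP/P ≈ -0.0965565 + 0.00857242625 = -0.08798407375
= -8.798407375%.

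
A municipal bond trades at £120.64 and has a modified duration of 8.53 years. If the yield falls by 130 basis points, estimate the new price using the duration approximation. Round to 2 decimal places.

Duration approximation: ΔP/P ≈ -D_mod · Δy = -8.53 × (-0.013) = +0.110890.
New price ≈ 120.64 × (1 + 0.110890) = 134.0177696.

£134.02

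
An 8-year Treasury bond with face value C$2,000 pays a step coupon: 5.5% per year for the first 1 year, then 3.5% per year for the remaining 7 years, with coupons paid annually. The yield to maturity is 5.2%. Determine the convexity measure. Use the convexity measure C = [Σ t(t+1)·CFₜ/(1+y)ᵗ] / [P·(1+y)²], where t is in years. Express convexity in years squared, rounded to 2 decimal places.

53.79

With y = 0.052:
  t   CF        PV=CF/(1+0.052)^t    t·PV        t(t+1)·PV
  1       110.00       104.5627       104.5627         209.1255
  2        70.00        63.2509       126.5018         379.5053
  3        70.00        60.1244       180.3732         721.4929
  4        70.00        57.1525       228.6099       1,143.0496
  5        70.00        54.3275       271.6373       1,629.8236
  6        70.00        51.6421       309.8524       2,168.9667
  7        70.00        49.0894       343.6259       2,749.0073
  8     2,070.00     1,379.8899    11,039.1190      99,352.0708
  Σ                  1,820.0393    12,604.2822     108,353.0416
P = 1,820.0393.
Convexity = Σ t(t+1)·PV / [P·(1+y)²] = 108,353.0416 / (1,820.0393 × 1.106704) = 53.79338.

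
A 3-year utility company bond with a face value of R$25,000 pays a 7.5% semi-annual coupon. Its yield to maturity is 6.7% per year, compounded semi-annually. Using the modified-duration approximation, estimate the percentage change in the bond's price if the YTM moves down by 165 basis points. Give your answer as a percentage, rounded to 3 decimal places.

Periodic yield y = 0.0335. Modified duration first:
  t   CF        PV=CF/(1+0.0335)^t    t·PV
  1       937.50       907.1118       907.1118
  2       937.50       877.7085     1,755.4170
  3       937.50       849.2584     2,547.7751
  4       937.50       821.7304     3,286.9216
  5       937.50       795.0947     3,975.4736
  6    25,937.50    21,284.5870   127,707.5222
  Σ                 25,535.4908   140,180.2213
P = 25,535.4908; D_Mac = 5.48962 half-year periods = 2.74481 yrs; D_mod = 2.74481/(1+0.0335) = 2.65584 yrs.
ΔP/P ≈ -D_mod · Δy = -2.65584 × (-0.0165) = +0.043821 = +4.3821%.

+4.382%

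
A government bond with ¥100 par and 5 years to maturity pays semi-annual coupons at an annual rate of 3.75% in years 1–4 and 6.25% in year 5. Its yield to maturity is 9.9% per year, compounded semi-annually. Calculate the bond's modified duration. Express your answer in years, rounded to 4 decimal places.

Periodic yield y = 0.0495. First find Macaulay duration:
  t   CF        PV=CF/(1+0.0495)^t    t·PV
  1        1.875         1.7866         1.7866
  2        1.875         1.7023         3.4046
  3        1.875         1.6220         4.8660
  4        1.875         1.5455         6.1820
  5        1.875         1.4726         7.3631
  6        1.875         1.4032         8.4189
  7        1.875         1.3370         9.3588
  8        1.875         1.2739        10.1913
  9        3.125         2.0231        18.2075
  10     103.125        63.6121       636.1207
  Σ                     77.7782       705.8997
P = 77.7782; Macaulay duration = 705.8997 / 77.7782 = 9.07581 half-year periods = 4.53790 years.
Modified duration = D_Mac / (1 + y) = 4.53790 / 1.0495 = 4.32387 years.

4.3239 years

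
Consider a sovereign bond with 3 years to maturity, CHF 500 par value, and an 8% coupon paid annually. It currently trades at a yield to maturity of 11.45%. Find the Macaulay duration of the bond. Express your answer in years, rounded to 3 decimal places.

2.773 years

Periodic yield y = 0.1145. Discount each cash flow and weight by its year:
  t   CF        PV=CF/(1+0.1145)^t    t·PV
  1        40.00        35.8905        35.8905
  2        40.00        32.2033        64.4065
  3       540.00       390.0799     1,170.2396
  Σ                    458.1737     1,270.5367
Price P = Σ PV = 458.1737.
Macaulay duration = Σ(t·PV) / P = 1,270.5367 / 458.1737 = 2.77305 years.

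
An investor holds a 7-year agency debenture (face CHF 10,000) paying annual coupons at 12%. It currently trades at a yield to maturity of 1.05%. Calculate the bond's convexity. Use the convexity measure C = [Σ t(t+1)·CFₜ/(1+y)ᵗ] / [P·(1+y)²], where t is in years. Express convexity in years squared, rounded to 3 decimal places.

With y = 0.0105:
  t   CF        PV=CF/(1+0.0105)^t    t·PV        t(t+1)·PV
  1     1,200.00     1,187.5309     1,187.5309       2,375.0619
  2     1,200.00     1,175.1914     2,350.3828       7,051.1485
  3     1,200.00     1,162.9801     3,488.9404      13,955.7615
  4     1,200.00     1,150.8957     4,603.5829      23,017.9144
  5     1,200.00     1,138.9369     5,694.6844      34,168.1065
  6     1,200.00     1,127.1023     6,762.6138      47,338.2969
  7    11,200.00    10,410.3132    72,872.1927     582,977.5419
  Σ                 17,352.9506    96,959.9280     710,883.8315
P = 17,352.9506.
Convexity = Σ t(t+1)·PV / [P·(1+y)²] = 710,883.8315 / (17,352.9506 × 1.021110) = 40.11924.

40.119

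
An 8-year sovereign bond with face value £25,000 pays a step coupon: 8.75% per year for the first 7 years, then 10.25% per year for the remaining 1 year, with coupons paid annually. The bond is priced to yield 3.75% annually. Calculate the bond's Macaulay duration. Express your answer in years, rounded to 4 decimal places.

Periodic yield y = 0.0375. Discount each cash flow and weight by its year:
  t   CF        PV=CF/(1+0.0375)^t    t·PV
  1     2,187.50     2,108.4337     2,108.4337
  2     2,187.50     2,032.2253     4,064.4506
  3     2,187.50     1,958.7714     5,876.3141
  4     2,187.50     1,887.9724     7,551.8896
  5     2,187.50     1,819.7324     9,098.6621
  6     2,187.50     1,753.9590    10,523.7538
  7     2,187.50     1,690.5629    11,833.9400
  8    27,562.50    20,531.1731   164,249.3845
  Σ                 33,782.8301   215,306.8284
Price P = Σ PV = 33,782.8301.
Macaulay duration = Σ(t·PV) / P = 215,306.8284 / 33,782.8301 = 6.37326 years.

6.3733 years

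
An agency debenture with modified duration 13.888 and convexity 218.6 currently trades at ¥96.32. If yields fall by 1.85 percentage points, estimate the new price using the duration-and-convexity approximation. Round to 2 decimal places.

Duration effect: -D_mod·Δy = -13.888 × (-0.0185) = +0.256928
Convexity effect: ½·C·(Δy)² = 0.5 × 218.6 × (-0.0185)² = +0.037407925
ΔP/P ≈ +0.256928 + 0.037407925 = +0.294335925
New price ≈ 96.32 × (1 + 0.294335925) = 124.670436296.

¥124.67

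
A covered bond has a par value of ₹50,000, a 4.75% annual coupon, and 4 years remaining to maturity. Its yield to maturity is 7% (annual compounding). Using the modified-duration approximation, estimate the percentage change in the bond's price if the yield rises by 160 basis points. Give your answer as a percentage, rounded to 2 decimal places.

-5.57%

Periodic yield y = 0.07. Modified duration first:
  t   CF        PV=CF/(1+0.07)^t    t·PV
  1     2,375.00     2,219.6262     2,219.6262
  2     2,375.00     2,074.4170     4,148.8340
  3     2,375.00     1,938.7075     5,816.1224
  4    52,375.00    39,956.6367   159,826.5469
  Σ                 46,189.3873   172,011.1294
P = 46,189.3873; D_Mac = 3.72404 yrs; D_mod = 3.72404/(1+0.07) = 3.48041 yrs.
ΔP/P ≈ -D_mod · Δy = -3.48041 × (+0.016) = -0.055687 = -5.5687%.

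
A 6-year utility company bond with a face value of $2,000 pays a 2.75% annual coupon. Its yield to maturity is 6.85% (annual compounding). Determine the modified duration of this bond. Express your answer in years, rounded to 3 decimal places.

5.202 years

Periodic yield y = 0.0685. First find Macaulay duration:
  t   CF        PV=CF/(1+0.0685)^t    t·PV
  1        55.00        51.4740        51.4740
  2        55.00        48.1741        96.3482
  3        55.00        45.0857       135.2572
  4        55.00        42.1953       168.7814
  5        55.00        39.4903       197.4513
  6     2,055.00     1,380.9078     8,285.4465
  Σ                  1,607.3272     8,934.7587
P = 1,607.3272; Macaulay duration = 8,934.7587 / 1,607.3272 = 5.55877 years.
Modified duration = D_Mac / (1 + y) = 5.55877 / 1.0685 = 5.20240 years.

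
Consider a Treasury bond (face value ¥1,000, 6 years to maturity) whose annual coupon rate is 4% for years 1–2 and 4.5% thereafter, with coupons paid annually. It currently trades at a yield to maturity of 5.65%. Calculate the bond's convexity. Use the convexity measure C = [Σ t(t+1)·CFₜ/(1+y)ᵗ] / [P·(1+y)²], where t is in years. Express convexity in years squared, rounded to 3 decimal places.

With y = 0.0565:
  t   CF        PV=CF/(1+0.0565)^t    t·PV        t(t+1)·PV
  1        40.00        37.8609        37.8609          75.7217
  2        40.00        35.8361        71.6722         215.0167
  3        45.00        38.1596       114.4789         457.9154
  4        45.00        36.1189       144.4756         722.3780
  5        45.00        34.1873       170.9366       1,025.6195
  6     1,045.00       751.4486     4,508.6916      31,560.8414
  Σ                    933.6114     5,048.1158      34,057.4927
P = 933.6114.
Convexity = Σ t(t+1)·PV / [P·(1+y)²] = 34,057.4927 / (933.6114 × 1.116192) = 32.68192.

32.682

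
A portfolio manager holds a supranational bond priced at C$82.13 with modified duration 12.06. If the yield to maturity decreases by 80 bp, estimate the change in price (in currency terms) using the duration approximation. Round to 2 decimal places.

+C$7.92

Duration approximation: ΔP/P ≈ -D_mod · Δy = -12.06 × (-0.008) = +0.096480.
ΔP ≈ 82.13 × (+0.096480) = +7.9239024.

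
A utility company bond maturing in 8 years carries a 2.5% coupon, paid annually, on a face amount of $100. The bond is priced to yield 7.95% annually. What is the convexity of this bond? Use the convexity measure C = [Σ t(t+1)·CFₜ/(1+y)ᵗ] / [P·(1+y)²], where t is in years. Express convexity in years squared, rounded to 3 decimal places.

53.518

With y = 0.0795:
  t   CF        PV=CF/(1+0.0795)^t    t·PV        t(t+1)·PV
  1         2.50         2.3159         2.3159           4.6318
  2         2.50         2.1453         4.2907          12.8720
  3         2.50         1.9873         5.9620          23.8481
  4         2.50         1.8410         7.3639          36.8196
  5         2.50         1.7054         8.5270          51.1621
  6         2.50         1.5798         9.4788          66.3519
  7         2.50         1.4635        10.2442          81.9539
  8       102.50        55.5831       444.6647       4,001.9825
  Σ                     68.6213       492.8473       4,279.6219
P = 68.6213.
Convexity = Σ t(t+1)·PV / [P·(1+y)²] = 4,279.6219 / (68.6213 × 1.165320) = 53.51816.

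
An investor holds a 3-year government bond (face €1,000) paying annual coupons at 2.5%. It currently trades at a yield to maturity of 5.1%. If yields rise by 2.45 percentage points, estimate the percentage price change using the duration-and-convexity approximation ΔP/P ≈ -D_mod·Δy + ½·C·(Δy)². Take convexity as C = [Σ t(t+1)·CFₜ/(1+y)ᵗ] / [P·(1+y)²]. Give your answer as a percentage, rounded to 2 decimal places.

With y = 0.051:
  t   CF        PV=CF/(1+0.051)^t    t·PV        t(t+1)·PV
  1        25.00        23.7869        23.7869          47.5737
  2        25.00        22.6326        45.2652         135.7956
  3     1,025.00       882.9085     2,648.7256      10,594.9025
  Σ                    929.3280     2,717.7777      10,778.2719
P = 929.3280; D_Mac = 2.92445 yrs; D_mod = 2.78254 yrs; C = 10.49965.
Duration effect: -2.78254 × (+0.0245) = -0.068172
Convexity effect: 0.5 × 10.49965 × (0.0245)² = +0.0031512
ΔP/P ≈ -0.068172 + 0.0031512 = -0.065021 = -6.5021%.

-6.50%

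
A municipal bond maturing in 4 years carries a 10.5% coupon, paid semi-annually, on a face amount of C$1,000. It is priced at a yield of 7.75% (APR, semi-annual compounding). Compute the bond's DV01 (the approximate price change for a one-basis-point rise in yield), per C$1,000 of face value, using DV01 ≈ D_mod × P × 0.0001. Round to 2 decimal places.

Periodic yield y = 0.03875.
  t   CF        PV=CF/(1+0.03875)^t    t·PV
  1        52.50        50.5415        50.5415
  2        52.50        48.6561        97.3122
  3        52.50        46.8410       140.5230
  4        52.50        45.0936       180.3745
  5        52.50        43.4114       217.0572
  6        52.50        41.7920       250.7520
  7        52.50        40.2330       281.6308
  8     1,052.50       776.4863     6,211.8906
  Σ                  1,093.0550     7,430.0817
P = 1,093.0550; D_Mac = 6.79754 half-year periods = 3.39877 yrs; D_mod = 3.27198 yrs.
DV01 ≈ 3.27198 × 1,093.0550 × 0.0001 = 0.357645.

C$0.36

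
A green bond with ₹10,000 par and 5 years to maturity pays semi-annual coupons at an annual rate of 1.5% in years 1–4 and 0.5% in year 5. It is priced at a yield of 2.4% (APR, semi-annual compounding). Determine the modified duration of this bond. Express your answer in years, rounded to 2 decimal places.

Periodic yield y = 0.012. First find Macaulay duration:
  t   CF        PV=CF/(1+0.012)^t    t·PV
  1        75.00        74.1107        74.1107
  2        75.00        73.2319       146.4638
  3        75.00        72.3635       217.0906
  4        75.00        71.5055       286.0218
  5        75.00        70.6576       353.2879
  6        75.00        69.8197       418.9184
  7        75.00        68.9918       482.9428
  8        75.00        68.1737       545.3900
  9        25.00        22.4551       202.0961
  10   10,025.00     8,897.7307    88,977.3068
  Σ                  9,489.0402    91,703.6288
P = 9,489.0402; Macaulay duration = 91,703.6288 / 9,489.0402 = 9.66416 half-year periods = 4.83208 years.
Modified duration = D_Mac / (1 + y) = 4.83208 / 1.012 = 4.77478 years.

4.77 years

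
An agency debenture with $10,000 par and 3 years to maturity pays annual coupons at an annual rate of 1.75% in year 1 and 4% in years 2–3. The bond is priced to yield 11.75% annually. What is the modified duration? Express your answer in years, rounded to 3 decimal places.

Periodic yield y = 0.1175. First find Macaulay duration:
  t   CF        PV=CF/(1+0.1175)^t    t·PV
  1       175.00       156.5996       156.5996
  2       400.00       320.3059       640.6118
  3    10,400.00     7,452.3071    22,356.9213
  Σ                  7,929.2126    23,154.1327
P = 7,929.2126; Macaulay duration = 23,154.1327 / 7,929.2126 = 2.92010 years.
Modified duration = D_Mac / (1 + y) = 2.92010 / 1.1175 = 2.61307 years.

2.613 years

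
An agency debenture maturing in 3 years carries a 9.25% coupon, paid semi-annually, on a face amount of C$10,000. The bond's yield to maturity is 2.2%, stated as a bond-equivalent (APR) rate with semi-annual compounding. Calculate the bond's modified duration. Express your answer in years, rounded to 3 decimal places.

Periodic yield y = 0.011. First find Macaulay duration:
  t   CF        PV=CF/(1+0.011)^t    t·PV
  1       462.50       457.4679       457.4679
  2       462.50       452.4905       904.9809
  3       462.50       447.5672     1,342.7017
  4       462.50       442.6975     1,770.7902
  5       462.50       437.8809     2,189.4043
  6    10,462.50     9,797.7993    58,786.7956
  Σ                 12,035.9032    65,452.1405
P = 12,035.9032; Macaulay duration = 65,452.1405 / 12,035.9032 = 5.43807 half-year periods = 2.71904 years.
Modified duration = D_Mac / (1 + y) = 2.71904 / 1.011 = 2.68945 years.

2.689 years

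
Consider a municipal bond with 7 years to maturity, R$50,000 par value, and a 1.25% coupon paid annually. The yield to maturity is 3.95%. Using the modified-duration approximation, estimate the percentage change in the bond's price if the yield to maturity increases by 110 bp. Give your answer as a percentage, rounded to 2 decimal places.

-7.11%

Periodic yield y = 0.0395. Modified duration first:
  t   CF        PV=CF/(1+0.0395)^t    t·PV
  1       625.00       601.2506       601.2506
  2       625.00       578.4037     1,156.8073
  3       625.00       556.4249     1,669.2746
  4       625.00       535.2813     2,141.1251
  5       625.00       514.9411     2,574.7055
  6       625.00       495.3738     2,972.2430
  7    50,625.00    38,600.5578   270,203.9046
  Σ                 41,882.2331   281,319.3106
P = 41,882.2331; D_Mac = 6.71691 yrs; D_mod = 6.71691/(1+0.0395) = 6.46168 yrs.
ΔP/P ≈ -D_mod · Δy = -6.46168 × (+0.011) = -0.071078 = -7.1078%.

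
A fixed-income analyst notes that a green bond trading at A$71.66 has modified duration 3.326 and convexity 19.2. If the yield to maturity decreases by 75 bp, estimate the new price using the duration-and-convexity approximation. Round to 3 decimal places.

A$73.486

Duration effect: -D_mod·Δy = -3.326 × (-0.0075) = +0.024945
Convexity effect: ½·C·(Δy)² = 0.5 × 19.2 × (-0.0075)² = +0.0005400
ΔP/P ≈ +0.024945 + 0.0005400 = +0.025485
New price ≈ 71.66 × (1 + 0.025485) = 73.4862551.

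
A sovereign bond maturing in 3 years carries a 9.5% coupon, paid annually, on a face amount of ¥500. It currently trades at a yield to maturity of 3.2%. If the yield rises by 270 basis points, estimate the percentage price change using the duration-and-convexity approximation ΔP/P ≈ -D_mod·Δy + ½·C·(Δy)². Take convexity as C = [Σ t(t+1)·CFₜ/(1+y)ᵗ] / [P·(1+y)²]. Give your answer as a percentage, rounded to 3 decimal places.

-6.873%

With y = 0.032:
  t   CF        PV=CF/(1+0.032)^t    t·PV        t(t+1)·PV
  1        47.50        46.0271        46.0271          92.0543
  2        47.50        44.5999        89.1999         267.5996
  3       547.50       498.1327     1,494.3980       5,977.5921
  Σ                    588.7597     1,629.6250       6,337.2460
P = 588.7597; D_Mac = 2.76789 yrs; D_mod = 2.68207 yrs; C = 10.10655.
Duration effect: -2.68207 × (+0.027) = -0.072416
Convexity effect: 0.5 × 10.10655 × (0.027)² = +0.0036838
ΔP/P ≈ -0.072416 + 0.0036838 = -0.068732 = -6.8732%.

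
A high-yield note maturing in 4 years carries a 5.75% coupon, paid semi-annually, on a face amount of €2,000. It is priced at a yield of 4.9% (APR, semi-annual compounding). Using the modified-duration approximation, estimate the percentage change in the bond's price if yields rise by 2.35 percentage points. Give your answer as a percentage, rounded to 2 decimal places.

-8.34%

Periodic yield y = 0.0245. Modified duration first:
  t   CF        PV=CF/(1+0.0245)^t    t·PV
  1        57.50        56.1249        56.1249
  2        57.50        54.7828       109.5655
  3        57.50        53.4727       160.4180
  4        57.50        52.1939       208.7757
  5        57.50        50.9458       254.7288
  6        57.50        49.7274       298.3646
  7        57.50        48.5382       339.7677
  8     2,057.50     1,695.2906    13,562.3244
  Σ                  2,061.0763    14,990.0698
P = 2,061.0763; D_Mac = 7.27293 half-year periods = 3.63647 yrs; D_mod = 3.63647/(1+0.0245) = 3.54950 yrs.
ΔP/P ≈ -D_mod · Δy = -3.54950 × (+0.0235) = -0.083413 = -8.3413%.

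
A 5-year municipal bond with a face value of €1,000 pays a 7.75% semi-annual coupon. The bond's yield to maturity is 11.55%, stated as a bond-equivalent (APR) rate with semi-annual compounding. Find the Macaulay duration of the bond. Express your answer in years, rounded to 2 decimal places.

4.17 years

Periodic yield y = 0.05775. Discount each cash flow and weight by its period:
  t   CF        PV=CF/(1+0.05775)^t    t·PV
  1        38.75        36.6344        36.6344
  2        38.75        34.6342        69.2685
  3        38.75        32.7433        98.2299
  4        38.75        30.9556       123.8225
  5        38.75        29.2655       146.3277
  6        38.75        27.6677       166.0064
  7        38.75        26.1572       183.1001
  8        38.75        24.7291       197.8324
  9        38.75        23.3789       210.4103
  10    1,038.75       592.4896     5,924.8955
  Σ                    858.6555     7,156.5276
Price P = Σ PV = 858.6555.
Macaulay duration = Σ(t·PV) / P = 7,156.5276 / 858.6555 = 8.33457 half-year periods.
In years: 8.33457 / 2 = 4.16729 years.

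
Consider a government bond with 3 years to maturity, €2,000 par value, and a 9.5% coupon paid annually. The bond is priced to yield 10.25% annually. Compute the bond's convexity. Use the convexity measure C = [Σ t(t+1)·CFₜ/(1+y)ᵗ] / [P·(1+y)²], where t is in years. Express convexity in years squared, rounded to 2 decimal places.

8.76

With y = 0.1025:
  t   CF        PV=CF/(1+0.1025)^t    t·PV        t(t+1)·PV
  1       190.00       172.3356       172.3356         344.6712
  2       190.00       156.3135       312.6269         937.8808
  3     2,190.00     1,634.2117     4,902.6352      19,610.5406
  Σ                  1,962.8608     5,387.5977      20,893.0926
P = 1,962.8608.
Convexity = Σ t(t+1)·PV / [P·(1+y)²] = 20,893.0926 / (1,962.8608 × 1.215506) = 8.75701.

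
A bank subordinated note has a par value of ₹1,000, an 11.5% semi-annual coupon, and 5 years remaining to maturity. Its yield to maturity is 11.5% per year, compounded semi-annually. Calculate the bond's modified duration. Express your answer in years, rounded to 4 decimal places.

3.7240 years

Periodic yield y = 0.0575. First find Macaulay duration:
  t   CF        PV=CF/(1+0.0575)^t    t·PV
  1        57.50        54.3735        54.3735
  2        57.50        51.4170       102.8341
  3        57.50        48.6213       145.8640
  4        57.50        45.9776       183.9104
  5        57.50        43.4776       217.3882
  6        57.50        41.1136       246.6816
  7        57.50        38.8781       272.1468
  8        57.50        36.7642       294.1134
  9        57.50        34.7652       312.8866
  10    1,057.50       604.6118     6,046.1180
  Σ                  1,000.0000     7,876.3166
P = 1,000.0000; Macaulay duration = 7,876.3166 / 1,000.0000 = 7.87632 half-year periods = 3.93816 years.
Modified duration = D_Mac / (1 + y) = 3.93816 / 1.0575 = 3.72403 years.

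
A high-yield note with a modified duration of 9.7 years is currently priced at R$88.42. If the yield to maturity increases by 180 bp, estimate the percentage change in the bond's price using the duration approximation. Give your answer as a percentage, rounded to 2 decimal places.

-17.46%

Duration approximation: ΔP/P ≈ -D_mod · Δy = -9.7 × (+0.018) = -0.174600.
As a percentage: -17.4600%.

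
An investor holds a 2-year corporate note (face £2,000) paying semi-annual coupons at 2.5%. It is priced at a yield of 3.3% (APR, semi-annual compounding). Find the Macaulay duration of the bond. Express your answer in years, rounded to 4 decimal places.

Periodic yield y = 0.0165. Discount each cash flow and weight by its period:
  t   CF        PV=CF/(1+0.0165)^t    t·PV
  1        25.00        24.5942        24.5942
  2        25.00        24.1950        48.3900
  3        25.00        23.8022        71.4067
  4     2,025.00     1,896.6862     7,586.7450
  Σ                  1,969.2777     7,731.1359
Price P = Σ PV = 1,969.2777.
Macaulay duration = Σ(t·PV) / P = 7,731.1359 / 1,969.2777 = 3.92587 half-year periods.
In years: 3.92587 / 2 = 1.96294 years.

1.9629 years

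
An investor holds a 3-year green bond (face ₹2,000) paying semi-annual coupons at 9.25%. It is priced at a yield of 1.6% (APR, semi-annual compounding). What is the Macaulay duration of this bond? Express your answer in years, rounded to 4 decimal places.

Periodic yield y = 0.008. Discount each cash flow and weight by its period:
  t   CF        PV=CF/(1+0.008)^t    t·PV
  1        92.50        91.7659        91.7659
  2        92.50        91.0376       182.0751
  3        92.50        90.3151       270.9452
  4        92.50        89.5983       358.3931
  5        92.50        88.8872       444.4358
  6     2,092.50     1,994.8134    11,968.8803
  Σ                  2,446.4173    13,316.4954
Price P = Σ PV = 2,446.4173.
Macaulay duration = Σ(t·PV) / P = 13,316.4954 / 2,446.4173 = 5.44326 half-year periods.
In years: 5.44326 / 2 = 2.72163 years.

2.7216 years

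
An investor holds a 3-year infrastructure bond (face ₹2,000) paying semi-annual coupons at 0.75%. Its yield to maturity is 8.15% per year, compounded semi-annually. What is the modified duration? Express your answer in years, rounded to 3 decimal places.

Periodic yield y = 0.04075. First find Macaulay duration:
  t   CF        PV=CF/(1+0.04075)^t    t·PV
  1         7.50         7.2063         7.2063
  2         7.50         6.9242        13.8484
  3         7.50         6.6531        19.9592
  4         7.50         6.3926        25.5703
  5         7.50         6.1423        30.7114
  6     2,007.50     1,579.7088     9,478.2528
  Σ                  1,613.0272     9,575.5483
P = 1,613.0272; Macaulay duration = 9,575.5483 / 1,613.0272 = 5.93638 half-year periods = 2.96819 years.
Modified duration = D_Mac / (1 + y) = 2.96819 / 1.04075 = 2.85197 years.

2.852 years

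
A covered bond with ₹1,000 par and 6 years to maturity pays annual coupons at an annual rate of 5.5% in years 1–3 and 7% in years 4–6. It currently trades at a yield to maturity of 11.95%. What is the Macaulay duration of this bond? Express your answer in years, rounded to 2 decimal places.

5.12 years

Periodic yield y = 0.1195. Discount each cash flow and weight by its year:
  t   CF        PV=CF/(1+0.1195)^t    t·PV
  1        55.00        49.1291        49.1291
  2        55.00        43.8848        87.7697
  3        55.00        39.2004       117.6012
  4        70.00        44.5658       178.2632
  5        70.00        39.8087       199.0433
  6     1,070.00       543.5496     3,261.2977
  Σ                    760.1384     3,893.1041
Price P = Σ PV = 760.1384.
Macaulay duration = Σ(t·PV) / P = 3,893.1041 / 760.1384 = 5.12157 years.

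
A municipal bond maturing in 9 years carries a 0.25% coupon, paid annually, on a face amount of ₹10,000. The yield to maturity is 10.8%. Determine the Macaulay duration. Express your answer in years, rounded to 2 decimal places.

Periodic yield y = 0.108. Discount each cash flow and weight by its year:
  t   CF        PV=CF/(1+0.108)^t    t·PV
  1        25.00        22.5632        22.5632
  2        25.00        20.3639        40.7278
  3        25.00        18.3790        55.1369
  4        25.00        16.5875        66.3500
  5        25.00        14.9707        74.8533
  6        25.00        13.5114        81.0686
  7        25.00        12.1944        85.3610
  8        25.00        11.0058        88.0465
  9    10,025.00     3,983.1489    35,848.3398
  Σ                  4,112.7247    36,362.4470
Price P = Σ PV = 4,112.7247.
Macaulay duration = Σ(t·PV) / P = 36,362.4470 / 4,112.7247 = 8.84145 years.

8.84 years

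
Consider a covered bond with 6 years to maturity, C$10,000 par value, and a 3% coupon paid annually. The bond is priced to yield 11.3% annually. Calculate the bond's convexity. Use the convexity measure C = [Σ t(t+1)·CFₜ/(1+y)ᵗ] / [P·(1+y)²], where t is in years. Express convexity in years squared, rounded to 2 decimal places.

29.89

With y = 0.113:
  t   CF        PV=CF/(1+0.113)^t    t·PV        t(t+1)·PV
  1       300.00       269.5418       269.5418         539.0836
  2       300.00       242.1759       484.3518       1,453.0554
  3       300.00       217.5884       652.7652       2,611.0609
  4       300.00       195.4972       781.9889       3,909.9445
  5       300.00       175.6489       878.2445       5,269.4670
  6    10,300.00     5,418.3398    32,510.0389     227,570.2723
  Σ                  6,518.7920    35,576.9311     241,352.8837
P = 6,518.7920.
Convexity = Σ t(t+1)·PV / [P·(1+y)²] = 241,352.8837 / (6,518.7920 × 1.238769) = 29.88787.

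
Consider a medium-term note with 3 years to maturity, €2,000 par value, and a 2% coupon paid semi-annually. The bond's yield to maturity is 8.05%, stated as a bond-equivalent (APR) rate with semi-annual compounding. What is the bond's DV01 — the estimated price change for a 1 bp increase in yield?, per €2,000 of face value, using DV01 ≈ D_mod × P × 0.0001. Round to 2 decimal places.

Periodic yield y = 0.04025.
  t   CF        PV=CF/(1+0.04025)^t    t·PV
  1        20.00        19.2261        19.2261
  2        20.00        18.4822        36.9645
  3        20.00        17.7671        53.3013
  4        20.00        17.0797        68.3186
  5        20.00        16.4188        82.0940
  6     2,020.00     1,594.1347     9,564.8084
  Σ                  1,683.1087     9,824.7129
P = 1,683.1087; D_Mac = 5.83724 half-year periods = 2.91862 yrs; D_mod = 2.80569 yrs.
DV01 ≈ 2.80569 × 1,683.1087 × 0.0001 = 0.472228.

€0.47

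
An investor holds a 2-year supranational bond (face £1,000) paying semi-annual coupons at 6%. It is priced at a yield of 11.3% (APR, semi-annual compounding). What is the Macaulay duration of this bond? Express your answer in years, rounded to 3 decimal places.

1.909 years

Periodic yield y = 0.0565. Discount each cash flow and weight by its period:
  t   CF        PV=CF/(1+0.0565)^t    t·PV
  1        30.00        28.3956        28.3956
  2        30.00        26.8771        53.7542
  3        30.00        25.4397        76.3192
  4     1,030.00       826.7215     3,306.8859
  Σ                    907.4340     3,465.3550
Price P = Σ PV = 907.4340.
Macaulay duration = Σ(t·PV) / P = 3,465.3550 / 907.4340 = 3.81885 half-year periods.
In years: 3.81885 / 2 = 1.90943 years.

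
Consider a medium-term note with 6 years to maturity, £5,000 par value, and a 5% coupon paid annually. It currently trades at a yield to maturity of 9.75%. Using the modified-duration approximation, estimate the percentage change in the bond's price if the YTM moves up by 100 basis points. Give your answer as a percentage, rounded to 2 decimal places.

Periodic yield y = 0.0975. Modified duration first:
  t   CF        PV=CF/(1+0.0975)^t    t·PV
  1       250.00       227.7904       227.7904
  2       250.00       207.5539       415.1079
  3       250.00       189.1152       567.3456
  4       250.00       172.3145       689.2581
  5       250.00       157.0064       785.0320
  6     5,250.00     3,004.2227    18,025.3365
  Σ                  3,958.0032    20,709.8705
P = 3,958.0032; D_Mac = 5.23240 yrs; D_mod = 5.23240/(1+0.0975) = 4.76757 yrs.
ΔP/P ≈ -D_mod · Δy = -4.76757 × (+0.01) = -0.047676 = -4.7676%.

-4.77%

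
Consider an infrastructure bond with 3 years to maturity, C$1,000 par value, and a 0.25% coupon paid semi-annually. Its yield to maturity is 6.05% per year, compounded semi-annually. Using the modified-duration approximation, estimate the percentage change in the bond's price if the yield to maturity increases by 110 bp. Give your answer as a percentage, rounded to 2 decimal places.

Periodic yield y = 0.03025. Modified duration first:
  t   CF        PV=CF/(1+0.03025)^t    t·PV
  1         1.25         1.2133         1.2133
  2         1.25         1.1777         2.3553
  3         1.25         1.1431         3.4293
  4         1.25         1.1095         4.4381
  5         1.25         1.0770         5.3848
  6     1,001.25       837.3110     5,023.8659
  Σ                    843.0315     5,040.6867
P = 843.0315; D_Mac = 5.97924 half-year periods = 2.98962 yrs; D_mod = 2.98962/(1+0.03025) = 2.90184 yrs.
ΔP/P ≈ -D_mod · Δy = -2.90184 × (+0.011) = -0.031920 = -3.1920%.

-3.19%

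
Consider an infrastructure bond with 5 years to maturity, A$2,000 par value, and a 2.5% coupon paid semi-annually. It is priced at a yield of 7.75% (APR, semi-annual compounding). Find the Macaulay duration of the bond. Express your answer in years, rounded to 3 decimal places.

4.688 years

Periodic yield y = 0.03875. Discount each cash flow and weight by its period:
  t   CF        PV=CF/(1+0.03875)^t    t·PV
  1        25.00        24.0674        24.0674
  2        25.00        23.1696        46.3391
  3        25.00        22.3052        66.9157
  4        25.00        21.4732        85.8926
  5        25.00        20.6721       103.3606
  6        25.00        19.9009       119.4057
  7        25.00        19.1586       134.1099
  8        25.00        18.4439       147.5508
  9        25.00        17.7558       159.8024
  10    2,025.00     1,384.5692    13,845.6918
  Σ                  1,571.5158    14,733.1360
Price P = Σ PV = 1,571.5158.
Macaulay duration = Σ(t·PV) / P = 14,733.1360 / 1,571.5158 = 9.37511 half-year periods.
In years: 9.37511 / 2 = 4.68756 years.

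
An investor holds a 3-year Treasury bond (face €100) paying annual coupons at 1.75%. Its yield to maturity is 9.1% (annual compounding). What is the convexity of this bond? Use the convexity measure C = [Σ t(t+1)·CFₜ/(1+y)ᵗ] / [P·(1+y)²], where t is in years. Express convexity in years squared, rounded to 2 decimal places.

9.83

With y = 0.091:
  t   CF        PV=CF/(1+0.091)^t    t·PV        t(t+1)·PV
  1         1.75         1.6040         1.6040           3.2081
  2         1.75         1.4702         2.9405           8.8214
  3       101.75        78.3538       235.0615         940.2458
  Σ                     81.4281       239.6060         952.2753
P = 81.4281.
Convexity = Σ t(t+1)·PV / [P·(1+y)²] = 952.2753 / (81.4281 × 1.190281) = 9.82514.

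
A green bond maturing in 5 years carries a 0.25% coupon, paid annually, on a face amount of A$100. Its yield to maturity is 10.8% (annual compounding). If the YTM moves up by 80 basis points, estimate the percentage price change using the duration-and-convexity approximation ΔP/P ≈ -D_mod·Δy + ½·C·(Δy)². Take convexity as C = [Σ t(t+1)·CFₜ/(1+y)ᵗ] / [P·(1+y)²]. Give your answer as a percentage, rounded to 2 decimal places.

With y = 0.108:
  t   CF        PV=CF/(1+0.108)^t    t·PV        t(t+1)·PV
  1         0.25         0.2256         0.2256           0.4513
  2         0.25         0.2036         0.4073           1.2218
  3         0.25         0.1838         0.5514           2.2055
  4         0.25         0.1659         0.6635           3.3175
  5       100.25        60.0324       300.1619       1,800.9715
  Σ                     60.8113       302.0097       1,808.1675
P = 60.8113; D_Mac = 4.96634 yrs; D_mod = 4.48226 yrs; C = 24.22003.
Duration effect: -4.48226 × (+0.008) = -0.035858
Convexity effect: 0.5 × 24.22003 × (0.008)² = +0.0007750
ΔP/P ≈ -0.035858 + 0.0007750 = -0.035083 = -3.5083%.

-3.51%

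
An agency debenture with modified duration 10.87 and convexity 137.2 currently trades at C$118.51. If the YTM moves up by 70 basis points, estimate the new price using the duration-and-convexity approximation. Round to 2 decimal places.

Duration effect: -D_mod·Δy = -10.87 × (+0.007) = -0.076090
Convexity effect: ½·C·(Δy)² = 0.5 × 137.2 × (0.007)² = +0.0033614
ΔP/P ≈ -0.076090 + 0.0033614 = -0.0727286
New price ≈ 118.51 × (1 - 0.0727286) = 109.890933614.

C$109.89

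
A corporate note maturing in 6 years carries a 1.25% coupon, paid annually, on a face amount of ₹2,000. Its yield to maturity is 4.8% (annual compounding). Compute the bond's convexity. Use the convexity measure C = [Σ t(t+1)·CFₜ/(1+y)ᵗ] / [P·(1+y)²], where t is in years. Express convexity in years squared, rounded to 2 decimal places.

With y = 0.048:
  t   CF        PV=CF/(1+0.048)^t    t·PV        t(t+1)·PV
  1        25.00        23.8550        23.8550          47.7099
  2        25.00        22.7624        45.5247         136.5742
  3        25.00        21.7198        65.1595         260.6378
  4        25.00        20.7250        82.9001         414.5003
  5        25.00        19.7758        98.8789         593.2734
  6     2,025.00     1,528.4715     9,170.8287      64,195.8010
  Σ                  1,637.3094     9,487.1468      65,648.4966
P = 1,637.3094.
Convexity = Σ t(t+1)·PV / [P·(1+y)²] = 65,648.4966 / (1,637.3094 × 1.098304) = 36.50661.

36.51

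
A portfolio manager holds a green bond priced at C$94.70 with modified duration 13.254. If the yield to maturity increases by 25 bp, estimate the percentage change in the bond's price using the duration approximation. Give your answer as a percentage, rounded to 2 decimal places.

Duration approximation: ΔP/P ≈ -D_mod · Δy = -13.254 × (+0.0025) = -0.033135.
As a percentage: -3.3135%.

-3.31%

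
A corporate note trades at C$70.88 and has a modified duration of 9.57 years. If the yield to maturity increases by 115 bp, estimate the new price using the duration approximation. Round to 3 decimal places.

C$63.079

Duration approximation: ΔP/P ≈ -D_mod · Δy = -9.57 × (+0.0115) = -0.110055.
New price ≈ 70.88 × (1 - 0.110055) = 63.0793016.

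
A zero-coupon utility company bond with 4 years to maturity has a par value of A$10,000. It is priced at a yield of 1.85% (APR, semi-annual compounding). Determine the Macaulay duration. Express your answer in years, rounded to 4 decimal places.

4.0000 years

A zero-coupon bond has a single cash flow at maturity, so its Macaulay duration equals its maturity: 4 years.
(Equivalently: 8 semi-annual periods ÷ 2 = 4 years.)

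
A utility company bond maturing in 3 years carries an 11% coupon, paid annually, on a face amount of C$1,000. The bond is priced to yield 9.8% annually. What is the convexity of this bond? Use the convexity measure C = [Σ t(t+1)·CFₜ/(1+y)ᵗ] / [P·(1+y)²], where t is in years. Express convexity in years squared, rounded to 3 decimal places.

8.706

With y = 0.098:
  t   CF        PV=CF/(1+0.098)^t    t·PV        t(t+1)·PV
  1       110.00       100.1821       100.1821         200.3643
  2       110.00        91.2406       182.4811         547.4434
  3     1,110.00       838.5249     2,515.5747      10,062.2987
  Σ                  1,029.9476     2,798.2380      10,810.1064
P = 1,029.9476.
Convexity = Σ t(t+1)·PV / [P·(1+y)²] = 10,810.1064 / (1,029.9476 × 1.205604) = 8.70583.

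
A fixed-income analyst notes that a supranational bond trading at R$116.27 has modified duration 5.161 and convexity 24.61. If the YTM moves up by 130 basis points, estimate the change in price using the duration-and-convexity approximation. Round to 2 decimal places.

Duration effect: -D_mod·Δy = -5.161 × (+0.013) = -0.067093
Convexity effect: ½·C·(Δy)² = 0.5 × 24.61 × (0.013)² = +0.002079545
ΔP/P ≈ -0.067093 + 0.002079545 = -0.065013455
ΔP ≈ 116.27 × (-0.065013455) = -7.55911441285.

-R$7.56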